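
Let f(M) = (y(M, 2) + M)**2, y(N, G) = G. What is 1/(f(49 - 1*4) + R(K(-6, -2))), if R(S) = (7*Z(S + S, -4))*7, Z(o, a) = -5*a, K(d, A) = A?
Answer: 1/3189 ≈ 0.00031358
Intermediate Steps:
f(M) = (2 + M)**2
R(S) = 980 (R(S) = (7*(-5*(-4)))*7 = (7*20)*7 = 140*7 = 980)
1/(f(49 - 1*4) + R(K(-6, -2))) = 1/((2 + (49 - 1*4))**2 + 980) = 1/((2 + (49 - 4))**2 + 980) = 1/((2 + 45)**2 + 980) = 1/(47**2 + 980) = 1/(2209 + 980) = 1/3189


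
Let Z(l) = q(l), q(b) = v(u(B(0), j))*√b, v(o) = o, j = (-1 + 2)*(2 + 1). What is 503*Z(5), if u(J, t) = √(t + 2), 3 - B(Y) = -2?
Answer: 2515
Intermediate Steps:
B(Y) = 5 (B(Y) = 3 - 1*(-2) = 3 + 2 = 5)
j = 3 (j = 1*3 = 3)
u(J, t) = √(2 + t)
q(b) = √5*√b (q(b) = √(2 + 3)*√b = √5*√b)
Z(l) = √5*√l
503*Z(5) = 503*(√5*√5) = 503*5 = 2515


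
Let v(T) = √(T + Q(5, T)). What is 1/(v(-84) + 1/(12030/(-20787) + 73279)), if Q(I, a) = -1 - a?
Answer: 3518173288149/257806184368095802 - 257806184320084761*I/257806184368095802 ≈ 1.3647e-5 - 1.0*I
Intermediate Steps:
v(T) = I (v(T) = √(T + (-1 - T)) = √(-1) = I)
1/(v(-84) + 1/(12030/(-20787) + 73279)) = 1/(I + 1/(12030/(-20787) + 73279)) = 1/(I + 1/(12030*(-1/20787) + 73279)) = 1/(I + 1/(-4010/6929 + 73279)) = 1/(I + 1/(507746181/6929)) = 1/(I + 6929/507746181) = 1/(6929/507746181 + I) = 257806184320084761*(6929/507746181 - I)/257806184368095802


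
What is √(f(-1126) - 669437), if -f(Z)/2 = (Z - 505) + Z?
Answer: I*√663923 ≈ 814.81*I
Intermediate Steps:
f(Z) = 1010 - 4*Z (f(Z) = -2*((Z - 505) + Z) = -2*((-505 + Z) + Z) = -2*(-505 + 2*Z) = 1010 - 4*Z)
√(f(-1126) - 669437) = √((1010 - 4*(-1126)) - 669437) = √((1010 + 4504) - 669437) = √(5514 - 669437) = √(-663923) = I*√663923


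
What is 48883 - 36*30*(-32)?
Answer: 83443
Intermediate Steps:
48883 - 36*30*(-32) = 48883 - 1080*(-32) = 48883 + 34560 = 83443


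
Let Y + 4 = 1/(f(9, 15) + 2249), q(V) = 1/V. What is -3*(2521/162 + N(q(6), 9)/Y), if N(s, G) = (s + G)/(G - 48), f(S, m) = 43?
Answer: -301564631/6435234 ≈ -46.862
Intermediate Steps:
q(V) = 1/V
N(s, G) = (G + s)/(-48 + G)
Y = -9167/2292 (Y = -4 + 1/(43 + 2249) = -4 + 1/2292 = -9167/2292 ≈ -3.9996)
-3*(2521/162 + N(q(6), 9)/Y) = -3*(2521/162 + ((9 + 1/6)/(-48 + 9))/(-9167/2292)) = -3*(2521*(1/162) + ((9 + ⅙)/(-39))*(-2292/9167)) = -3*(2521/162 - 1/39*55/6*(-2292/9167)) = -3*(2521/162 - 55/234*(-2292/9167)) = -3*(2521/162 + 21010/357513) = -3*301564631/19305702 = -301564631/6435234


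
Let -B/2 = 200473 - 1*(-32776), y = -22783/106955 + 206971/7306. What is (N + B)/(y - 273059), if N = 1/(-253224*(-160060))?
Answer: 50947188834518902988153/29818254333906377193168 ≈ 1.7086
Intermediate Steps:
y = 21970130707/781413230 (y = -22783*1/106955 + 206971*(1/7306) = -22783/106955 + 206971/7306 = 21970130707/781413230 ≈ 28.116)
B = -466498 (B = -2*(200473 - 1*(-32776)) = -2*(200473 + 32776) = -2*233249 = -466498)
N = 1/40531033440 (N = -1/253224*(-1/160060) = 1/40531033440 ≈ 2.4672e-11)
(N + B)/(y - 273059) = (1/40531033440 - 466498)/(21970130707/781413230 - 273059) = -18907646037693119/(40531033440*(-213349945039863/781413230)) = -18907646037693119/40531033440*(-781413230/213349945039863) = 50947188834518902988153/29818254333906377193168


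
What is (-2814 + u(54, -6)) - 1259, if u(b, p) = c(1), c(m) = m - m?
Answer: -4073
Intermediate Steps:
c(m) = 0
u(b, p) = 0
(-2814 + u(54, -6)) - 1259 = (-2814 + 0) - 1259 = -2814 - 1259 = -4073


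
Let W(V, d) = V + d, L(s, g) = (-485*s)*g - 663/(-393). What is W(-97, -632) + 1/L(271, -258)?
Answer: -3238393215748/4442240351 ≈ -729.00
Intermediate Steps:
L(s, g) = 221/131 - 485*g*s (L(s, g) = -485*g*s - 663*(-1/393) = -485*g*s + 221/131 = 221/131 - 485*g*s)
W(-97, -632) + 1/L(271, -258) = (-97 - 632) + 1/(221/131 - 485*(-258)*271) = -729 + 1/(221/131 + 33910230) = -729 + 1/(4442240351/131) = -729 + 131/4442240351 = -3238393215748/4442240351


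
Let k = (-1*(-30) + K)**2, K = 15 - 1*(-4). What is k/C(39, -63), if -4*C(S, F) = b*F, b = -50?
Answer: -686/225 ≈ -3.0489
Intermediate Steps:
K = 19 (K = 15 + 4 = 19)
C(S, F) = 25*F/2 (C(S, F) = -(-25)*F/2 = 25*F/2)
k = 2401 (k = (-1*(-30) + 19)**2 = (30 + 19)**2 = 49**2 = 2401)
k/C(39, -63) = 2401/(((25/2)*(-63))) = 2401/(-1575/2) = 2401*(-2/1575) = -686/225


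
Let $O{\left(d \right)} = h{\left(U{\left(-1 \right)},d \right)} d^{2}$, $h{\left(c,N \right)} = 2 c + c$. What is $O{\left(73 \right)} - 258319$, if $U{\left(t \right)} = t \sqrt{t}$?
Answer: $-258319 - 15987 i \approx -2.5832 \cdot 10^{5} - 15987.0 i$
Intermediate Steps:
$U{\left(t \right)} = t^{\frac{3}{2}}$
$h{\left(c,N \right)} = 3 c$
$O{\left(d \right)} = - 3 i d^{2}$ ($O{\left(d \right)} = 3 \left(-1\right)^{\frac{3}{2}} d^{2} = 3 \left(- i\right) d^{2} = - 3 i d^{2}$)
$O{\left(73 \right)} - 258319 = - 3 i 73^{2} - 258319 = \left(-3\right) i 5329 - 258319 = - 15987 i - 258319 = -258319 - 15987 i$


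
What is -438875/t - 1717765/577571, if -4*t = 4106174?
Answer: -3019758045305/1185803511677 ≈ -2.5466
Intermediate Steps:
t = -2053087/2 (t = -¼*4106174 = -2053087/2 ≈ -1.0265e+6)
-438875/t - 1717765/577571 = -438875/(-2053087/2) - 1717765/577571 = -438875*(-2/2053087) - 1717765*1/577571 = 877750/2053087 - 1717765/577571 = -3019758045305/1185803511677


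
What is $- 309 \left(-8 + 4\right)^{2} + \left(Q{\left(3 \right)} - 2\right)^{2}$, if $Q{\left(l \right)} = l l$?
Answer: $-4895$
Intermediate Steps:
$Q{\left(l \right)} = l^{2}$
$- 309 \left(-8 + 4\right)^{2} + \left(Q{\left(3 \right)} - 2\right)^{2} = - 309 \left(-8 + 4\right)^{2} + \left(3^{2} - 2\right)^{2} = - 309 \left(-4\right)^{2} + \left(9 - 2\right)^{2} = \left(-309\right) 16 + 7^{2} = -4944 + 49 = -4895$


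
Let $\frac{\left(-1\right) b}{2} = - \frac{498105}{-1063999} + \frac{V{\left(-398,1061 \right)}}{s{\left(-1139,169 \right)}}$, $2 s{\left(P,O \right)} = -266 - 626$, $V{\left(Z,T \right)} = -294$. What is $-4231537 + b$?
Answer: $- \frac{1004024838401785}{237271777} \approx -4.2315 \cdot 10^{6}$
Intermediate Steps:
$s{\left(P,O \right)} = -446$ ($s{\left(P,O \right)} = \frac{-266 - 626}{2} = \frac{1}{2} \left(-892\right) = -446$)
$b = - \frac{534970536}{237271777}$ ($b = - 2 \left(- \frac{498105}{-1063999} - \frac{294}{-446}\right) = - 2 \left(\left(-498105\right) \left(- \frac{1}{1063999}\right) - - \frac{147}{223}\right) = - 2 \left(\frac{498105}{1063999} + \frac{147}{223}\right) = \left(-2\right) \frac{267485268}{237271777} = - \frac{534970536}{237271777} \approx -2.2547$)
$-4231537 + b = -4231537 - \frac{534970536}{237271777} = - \frac{1004024838401785}{237271777}$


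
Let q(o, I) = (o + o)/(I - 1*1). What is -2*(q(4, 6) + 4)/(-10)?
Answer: 28/25 ≈ 1.1200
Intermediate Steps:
q(o, I) = 2*o/(-1 + I) (q(o, I) = (2*o)/(I - 1) = (2*o)/(-1 + I) = 2*o/(-1 + I))
-2*(q(4, 6) + 4)/(-10) = -2*(2*4/(-1 + 6) + 4)/(-10) = -2*(2*4/5 + 4)*(-⅒) = -2*(2*4*(⅕) + 4)*(-⅒) = -2*(8/5 + 4)*(-⅒) = -2*28/5*(-⅒) = -56/5*(-⅒) = 28/25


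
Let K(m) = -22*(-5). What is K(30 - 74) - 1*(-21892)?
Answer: 22002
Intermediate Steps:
K(m) = 110
K(30 - 74) - 1*(-21892) = 110 - 1*(-21892) = 110 + 21892 = 22002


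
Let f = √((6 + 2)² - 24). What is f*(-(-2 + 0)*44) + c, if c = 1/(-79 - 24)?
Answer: -1/103 + 176*√10 ≈ 556.55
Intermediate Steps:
c = -1/103 (c = 1/(-103) = -1/103 ≈ -0.0097087)
f = 2*√10 (f = √(8² - 24) = √(64 - 24) = √40 = 2*√10 ≈ 6.3246)
f*(-(-2 + 0)*44) + c = (2*√10)*(-(-2 + 0)*44) - 1/103 = (2*√10)*(-1*(-2)*44) - 1/103 = (2*√10)*(2*44) - 1/103 = (2*√10)*88 - 1/103 = 176*√10 - 1/103 = -1/103 + 176*√10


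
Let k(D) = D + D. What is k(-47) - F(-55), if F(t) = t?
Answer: -39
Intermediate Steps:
k(D) = 2*D
k(-47) - F(-55) = 2*(-47) - 1*(-55) = -94 + 55 = -39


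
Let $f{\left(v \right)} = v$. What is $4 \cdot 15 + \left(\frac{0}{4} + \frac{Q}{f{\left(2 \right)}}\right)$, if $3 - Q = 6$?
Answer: $\frac{117}{2} \approx 58.5$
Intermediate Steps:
$Q = -3$ ($Q = 3 - 6 = -3$)
$4 \cdot 15 + \left(\frac{0}{4} + \frac{Q}{f{\left(2 \right)}}\right) = 4 \cdot 15 + \left(\frac{0}{4} - \frac{3}{2}\right) = 60 + \left(0 \cdot \frac{1}{4} - \frac{3}{2}\right) = 60 + \left(0 - \frac{3}{2}\right) = 60 - \frac{3}{2} = \frac{117}{2}$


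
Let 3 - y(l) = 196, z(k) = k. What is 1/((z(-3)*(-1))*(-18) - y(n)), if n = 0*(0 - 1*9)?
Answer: 1/139 ≈ 0.0071942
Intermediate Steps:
n = 0 (n = 0*(0 - 9) = 0*(-9) = 0)
y(l) = -193 (y(l) = 3 - 1*196 = 3 - 196 = -193)
1/((z(-3)*(-1))*(-18) - y(n)) = 1/(-3*(-1)*(-18) - 1*(-193)) = 1/(3*(-18) + 193) = 1/(-54 + 193) = 1/139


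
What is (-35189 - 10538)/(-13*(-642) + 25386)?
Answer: -45727/33732 ≈ -1.3556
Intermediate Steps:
(-35189 - 10538)/(-13*(-642) + 25386) = -45727/(8346 + 25386) = -45727/33732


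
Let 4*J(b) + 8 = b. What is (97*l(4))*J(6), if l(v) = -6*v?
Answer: 1164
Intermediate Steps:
J(b) = -2 + b/4
(97*l(4))*J(6) = (97*(-6*4))*(-2 + (¼)*6) = (97*(-24))*(-2 + 3/2) = -2328*(-½) = 1164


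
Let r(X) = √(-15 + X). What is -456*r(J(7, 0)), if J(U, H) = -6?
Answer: -456*I*√21 ≈ -2089.7*I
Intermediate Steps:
-456*r(J(7, 0)) = -456*√(-15 - 6) = -456*I*√21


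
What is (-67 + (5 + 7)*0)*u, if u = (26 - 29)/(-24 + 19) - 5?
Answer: 1474/5 ≈ 294.80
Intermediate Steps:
u = -22/5 (u = -3/(-5) - 5 = -3*(-⅕) - 5 = ⅗ - 5 = -22/5 ≈ -4.4000)
(-67 + (5 + 7)*0)*u = (-67 + (5 + 7)*0)*(-22/5) = (-67 + 12*0)*(-22/5) = (-67 + 0)*(-22/5) = -67*(-22/5) = 1474/5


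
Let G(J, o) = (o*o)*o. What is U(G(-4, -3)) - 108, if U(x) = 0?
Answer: -108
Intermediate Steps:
G(J, o) = o**3 (G(J, o) = o**2*o = o**3)
U(G(-4, -3)) - 108 = 0 - 108 = -108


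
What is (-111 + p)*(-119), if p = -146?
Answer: 30583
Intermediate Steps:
(-111 + p)*(-119) = (-111 - 146)*(-119) = -257*(-119) = 30583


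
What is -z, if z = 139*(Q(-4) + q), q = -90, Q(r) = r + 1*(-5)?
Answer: 13761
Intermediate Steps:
Q(r) = -5 + r (Q(r) = r - 5 = -5 + r)
z = -13761 (z = 139*((-5 - 4) - 90) = 139*(-9 - 90) = 139*(-99) = -13761)
-z = -1*(-13761) = 13761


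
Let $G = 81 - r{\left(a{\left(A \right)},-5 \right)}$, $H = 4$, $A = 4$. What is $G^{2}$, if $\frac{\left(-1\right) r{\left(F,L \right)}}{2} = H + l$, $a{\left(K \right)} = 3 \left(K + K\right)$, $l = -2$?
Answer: $7225$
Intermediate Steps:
$a{\left(K \right)} = 6 K$ ($a{\left(K \right)} = 3 \cdot 2 K = 6 K$)
$r{\left(F,L \right)} = -4$ ($r{\left(F,L \right)} = - 2 \left(4 - 2\right) = \left(-2\right) 2 = -4$)
$G = 85$ ($G = 81 - -4 = 81 + 4 = 85$)
$G^{2} = 85^{2} = 7225$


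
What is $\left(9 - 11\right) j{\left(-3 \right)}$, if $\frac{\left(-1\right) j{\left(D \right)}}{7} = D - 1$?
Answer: $-56$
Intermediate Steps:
$j{\left(D \right)} = 7 - 7 D$ ($j{\left(D \right)} = - 7 \left(D - 1\right) = - 7 \left(-1 + D\right) = 7 - 7 D$)
$\left(9 - 11\right) j{\left(-3 \right)} = \left(9 - 11\right) \left(7 - -21\right) = - 2 \left(7 + 21\right) = \left(-2\right) 28 = -56$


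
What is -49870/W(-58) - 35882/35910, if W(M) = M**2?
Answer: -68269241/4314330 ≈ -15.824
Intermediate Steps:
-49870/W(-58) - 35882/35910 = -49870/((-58)**2) - 35882/35910 = -49870/3364 - 35882*1/35910 = -49870*1/3364 - 2563/2565 = -24935/1682 - 2563/2565 = -68269241/4314330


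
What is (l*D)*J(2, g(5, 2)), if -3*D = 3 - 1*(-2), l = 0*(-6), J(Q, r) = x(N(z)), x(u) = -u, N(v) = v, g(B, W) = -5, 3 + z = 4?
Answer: 0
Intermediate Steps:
z = 1 (z = -3 + 4 = 1)
J(Q, r) = -1 (J(Q, r) = -1*1 = -1)
l = 0
D = -5/3 (D = -(3 - 1*(-2))/3 = -(3 + 2)/3 = -1/3*5 = -5/3 ≈ -1.6667)
(l*D)*J(2, g(5, 2)) = (0*(-5/3))*(-1) = 0*(-1) = 0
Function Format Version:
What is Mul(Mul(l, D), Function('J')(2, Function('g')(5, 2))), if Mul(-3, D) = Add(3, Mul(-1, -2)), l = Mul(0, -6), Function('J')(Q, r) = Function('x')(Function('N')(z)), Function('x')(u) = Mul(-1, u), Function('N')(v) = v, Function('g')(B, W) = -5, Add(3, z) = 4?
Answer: 0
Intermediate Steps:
z = 1 (z = Add(-3, 4) = 1)
Function('J')(Q, r) = -1 (Function('J')(Q, r) = Mul(-1, 1) = -1)
l = 0
D = Rational(-5, 3) (D = Mul(Rational(-1, 3), Add(3, Mul(-1, -2))) = Mul(Rational(-1, 3), Add(3, 2)) = Mul(Rational(-1, 3), 5) = Rational(-5, 3) ≈ -1.6667)
Mul(Mul(l, D), Function('J')(2, Function('g')(5, 2))) = Mul(Mul(0, Rational(-5, 3)), -1) = Mul(0, -1) = 0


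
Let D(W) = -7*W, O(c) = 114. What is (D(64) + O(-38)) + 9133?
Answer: 8799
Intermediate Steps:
(D(64) + O(-38)) + 9133 = (-7*64 + 114) + 9133 = (-448 + 114) + 9133 = -334 + 9133 = 8799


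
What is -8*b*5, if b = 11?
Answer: -440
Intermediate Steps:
-8*b*5 = -8*11*5 = -88*5 = -440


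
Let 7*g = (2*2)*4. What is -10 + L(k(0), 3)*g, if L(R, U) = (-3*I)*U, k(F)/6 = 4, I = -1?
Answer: 74/7 ≈ 10.571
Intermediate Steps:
k(F) = 24 (k(F) = 6*4 = 24)
g = 16/7 (g = ((2*2)*4)/7 = (4*4)/7 = (1/7)*16 = 16/7 ≈ 2.2857)
L(R, U) = 3*U (L(R, U) = (-3*(-1))*U = 3*U)
-10 + L(k(0), 3)*g = -10 + (3*3)*(16/7) = -10 + 9*(16/7) = -10 + 144/7 = 74/7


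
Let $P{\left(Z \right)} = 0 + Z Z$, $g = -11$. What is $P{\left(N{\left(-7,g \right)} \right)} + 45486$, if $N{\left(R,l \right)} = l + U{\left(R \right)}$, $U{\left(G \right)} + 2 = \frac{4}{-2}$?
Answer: $45711$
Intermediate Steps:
$U{\left(G \right)} = -4$ ($U{\left(G \right)} = -2 + \frac{4}{-2} = -2 + 4 \left(- \frac{1}{2}\right) = -2 - 2 = -4$)
$N{\left(R,l \right)} = -4 + l$ ($N{\left(R,l \right)} = l - 4 = -4 + l$)
$P{\left(Z \right)} = Z^{2}$ ($P{\left(Z \right)} = 0 + Z^{2} = Z^{2}$)
$P{\left(N{\left(-7,g \right)} \right)} + 45486 = \left(-4 - 11\right)^{2} + 45486 = \left(-15\right)^{2} + 45486 = 225 + 45486 = 45711$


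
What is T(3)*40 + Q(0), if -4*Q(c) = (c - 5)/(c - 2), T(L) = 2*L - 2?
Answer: 1275/8 ≈ 159.38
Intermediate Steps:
T(L) = -2 + 2*L
Q(c) = -(-5 + c)/(4*(-2 + c)) (Q(c) = -(c - 5)/(4*(c - 2)) = -(-5 + c)/(4*(-2 + c)))
T(3)*40 + Q(0) = (-2 + 2*3)*40 + (5 - 1*0)/(4*(-2 + 0)) = (-2 + 6)*40 + (¼)*(5 + 0)/(-2) = 4*40 + (¼)*(-½)*5 = 160 - 5/8 = 1275/8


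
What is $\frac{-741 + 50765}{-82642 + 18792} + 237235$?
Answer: $\frac{7573702363}{31925} \approx 2.3723 \cdot 10^{5}$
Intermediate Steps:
$\frac{-741 + 50765}{-82642 + 18792} + 237235 = \frac{50024}{-63850} + 237235 = 50024 \left(- \frac{1}{63850}\right) + 237235 = - \frac{25012}{31925} + 237235 = \frac{7573702363}{31925}$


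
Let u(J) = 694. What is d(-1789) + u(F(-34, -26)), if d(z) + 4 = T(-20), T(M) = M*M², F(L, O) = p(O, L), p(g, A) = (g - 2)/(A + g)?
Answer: -7310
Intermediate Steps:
p(g, A) = (-2 + g)/(A + g)
F(L, O) = (-2 + O)/(L + O)
T(M) = M³
d(z) = -8004 (d(z) = -4 + (-20)³ = -4 - 8000 = -8004)
d(-1789) + u(F(-34, -26)) = -8004 + 694 = -7310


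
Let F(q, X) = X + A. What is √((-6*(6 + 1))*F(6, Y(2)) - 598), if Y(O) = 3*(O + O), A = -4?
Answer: I*√934 ≈ 30.561*I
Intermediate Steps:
Y(O) = 6*O (Y(O) = 3*(2*O) = 6*O)
F(q, X) = -4 + X (F(q, X) = X - 4 = -4 + X)
√((-6*(6 + 1))*F(6, Y(2)) - 598) = √((-6*(6 + 1))*(-4 + 6*2) - 598) = √((-6*7)*(-4 + 12) - 598) = √(-42*8 - 598) = √(-336 - 598) = √(-934) = I*√934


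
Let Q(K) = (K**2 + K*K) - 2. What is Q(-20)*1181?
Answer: 942438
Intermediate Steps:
Q(K) = -2 + 2*K**2 (Q(K) = (K**2 + K**2) - 2 = 2*K**2 - 2 = -2 + 2*K**2)
Q(-20)*1181 = (-2 + 2*(-20)**2)*1181 = (-2 + 2*400)*1181 = (-2 + 800)*1181 = 798*1181 = 942438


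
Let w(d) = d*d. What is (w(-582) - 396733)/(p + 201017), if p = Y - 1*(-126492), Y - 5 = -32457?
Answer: -8287/42151 ≈ -0.19660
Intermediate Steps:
Y = -32452 (Y = 5 - 32457 = -32452)
w(d) = d**2
p = 94040 (p = -32452 - 1*(-126492) = -32452 + 126492 = 94040)
(w(-582) - 396733)/(p + 201017) = ((-582)**2 - 396733)/(94040 + 201017) = (338724 - 396733)/295057 = -58009*1/295057 = -8287/42151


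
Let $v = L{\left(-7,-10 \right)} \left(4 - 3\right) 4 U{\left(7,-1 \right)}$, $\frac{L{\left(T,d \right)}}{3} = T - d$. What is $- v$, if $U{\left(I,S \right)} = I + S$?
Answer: $-216$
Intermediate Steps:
$L{\left(T,d \right)} = - 3 d + 3 T$ ($L{\left(T,d \right)} = 3 \left(T - d\right) = - 3 d + 3 T$)
$v = 216$ ($v = \left(\left(-3\right) \left(-10\right) + 3 \left(-7\right)\right) \left(4 - 3\right) 4 \left(7 - 1\right) = \left(30 - 21\right) 1 \cdot 4 \cdot 6 = 9 \cdot 4 \cdot 6 = 36 \cdot 6 = 216$)
$- v = \left(-1\right) 216 = -216$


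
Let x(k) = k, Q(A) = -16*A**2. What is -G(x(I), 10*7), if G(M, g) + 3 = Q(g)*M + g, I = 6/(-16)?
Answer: -29467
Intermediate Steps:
I = -3/8 (I = 6*(-1/16) = -3/8 ≈ -0.37500)
G(M, g) = -3 + g - 16*M*g**2 (G(M, g) = -3 + ((-16*g**2)*M + g) = -3 + (-16*M*g**2 + g) = -3 + (g - 16*M*g**2) = -3 + g - 16*M*g**2)
-G(x(I), 10*7) = -(-3 + 10*7 - 16*(-3/8)*(10*7)**2) = -(-3 + 70 - 16*(-3/8)*70**2) = -(-3 + 70 - 16*(-3/8)*4900) = -(-3 + 70 + 29400) = -1*29467 = -29467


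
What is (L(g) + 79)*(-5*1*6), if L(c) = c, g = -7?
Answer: -2160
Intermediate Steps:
(L(g) + 79)*(-5*1*6) = (-7 + 79)*(-5*1*6) = 72*(-5*6) = 72*(-30) = -2160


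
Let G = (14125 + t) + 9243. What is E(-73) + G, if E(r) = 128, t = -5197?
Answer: 18299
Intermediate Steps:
G = 18171 (G = (14125 - 5197) + 9243 = 8928 + 9243 = 18171)
E(-73) + G = 128 + 18171 = 18299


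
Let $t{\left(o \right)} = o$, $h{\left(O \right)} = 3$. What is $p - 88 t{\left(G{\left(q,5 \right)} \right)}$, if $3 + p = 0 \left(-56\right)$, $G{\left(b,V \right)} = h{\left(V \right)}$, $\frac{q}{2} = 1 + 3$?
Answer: $-267$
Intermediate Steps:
$q = 8$ ($q = 2 \left(1 + 3\right) = 2 \cdot 4 = 8$)
$G{\left(b,V \right)} = 3$
$p = -3$ ($p = -3 + 0 \left(-56\right) = -3 + 0 = -3$)
$p - 88 t{\left(G{\left(q,5 \right)} \right)} = -3 - 264 = -267$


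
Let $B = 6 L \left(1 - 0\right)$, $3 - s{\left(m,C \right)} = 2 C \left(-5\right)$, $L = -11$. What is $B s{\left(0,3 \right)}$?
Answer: $-2178$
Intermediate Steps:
$s{\left(m,C \right)} = 3 + 10 C$ ($s{\left(m,C \right)} = 3 - 2 C \left(-5\right) = 3 - - 10 C = 3 + 10 C$)
$B = -66$ ($B = 6 \left(-11\right) \left(1 - 0\right) = - 66 \left(1 + 0\right) = \left(-66\right) 1 = -66$)
$B s{\left(0,3 \right)} = - 66 \left(3 + 10 \cdot 3\right) = - 66 \left(3 + 30\right) = \left(-66\right) 33 = -2178$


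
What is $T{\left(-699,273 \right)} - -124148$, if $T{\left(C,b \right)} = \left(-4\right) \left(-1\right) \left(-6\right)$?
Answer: $124124$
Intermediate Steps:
$T{\left(C,b \right)} = -24$ ($T{\left(C,b \right)} = 4 \left(-6\right) = -24$)
$T{\left(-699,273 \right)} - -124148 = -24 - -124148 = -24 + 124148 = 124124$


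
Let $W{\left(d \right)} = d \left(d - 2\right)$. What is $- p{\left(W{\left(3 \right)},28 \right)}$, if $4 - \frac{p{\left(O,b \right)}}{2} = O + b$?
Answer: $54$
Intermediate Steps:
$W{\left(d \right)} = d \left(-2 + d\right)$
$p{\left(O,b \right)} = 8 - 2 O - 2 b$ ($p{\left(O,b \right)} = 8 - 2 \left(O + b\right) = 8 - \left(2 O + 2 b\right) = 8 - 2 O - 2 b$)
$- p{\left(W{\left(3 \right)},28 \right)} = - (8 - 2 \cdot 3 \left(-2 + 3\right) - 56) = - (8 - 2 \cdot 3 \cdot 1 - 56) = - (8 - 6 - 56) = \left(-1\right) \left(-54\right) = 54$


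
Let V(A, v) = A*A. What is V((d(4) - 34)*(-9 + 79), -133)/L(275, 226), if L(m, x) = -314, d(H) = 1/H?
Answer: -22325625/1256 ≈ -17775.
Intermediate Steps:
V(A, v) = A²
V((d(4) - 34)*(-9 + 79), -133)/L(275, 226) = ((1/4 - 34)*(-9 + 79))²/(-314) = ((¼ - 34)*70)²*(-1/314) = (-135/4*70)²*(-1/314) = (-4725/2)²*(-1/314) = (22325625/4)*(-1/314) = -22325625/1256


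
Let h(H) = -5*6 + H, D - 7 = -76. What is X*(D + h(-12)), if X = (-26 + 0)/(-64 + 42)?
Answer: -1443/11 ≈ -131.18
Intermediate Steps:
D = -69 (D = 7 - 76 = -69)
h(H) = -30 + H
X = 13/11 (X = -26/(-22) = -26*(-1/22) = 13/11 ≈ 1.1818)
X*(D + h(-12)) = 13*(-69 + (-30 - 12))/11 = 13*(-69 - 42)/11 = (13/11)*(-111) = -1443/11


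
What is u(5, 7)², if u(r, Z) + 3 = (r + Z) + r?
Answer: 196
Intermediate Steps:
u(r, Z) = -3 + Z + 2*r (u(r, Z) = -3 + ((r + Z) + r) = -3 + ((Z + r) + r) = -3 + (Z + 2*r) = -3 + Z + 2*r)
u(5, 7)² = (-3 + 7 + 2*5)² = (-3 + 7 + 10)² = 14² = 196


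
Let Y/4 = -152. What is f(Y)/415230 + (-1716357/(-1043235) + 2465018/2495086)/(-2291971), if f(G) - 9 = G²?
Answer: 24504816159260363475623/27524725755845791033770 ≈ 0.89028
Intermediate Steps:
Y = -608 (Y = 4*(-152) = -608)
f(G) = 9 + G²
f(Y)/415230 + (-1716357/(-1043235) + 2465018/2495086)/(-2291971) = (9 + (-608)²)/415230 + (-1716357/(-1043235) + 2465018/2495086)/(-2291971) = (9 + 369664)*(1/415230) + (-1716357*(-1/1043235) + 2465018*(1/2495086))*(-1/2291971) = 369673*(1/415230) + (572119/347745 + 1232509/1247543)*(-1/2291971) = 369673/415230 + (1142341895822/433826840535)*(-1/2291971) = 369673/415230 - 1142341895822/994318537527844485 = 24504816159260363475623/27524725755845791033770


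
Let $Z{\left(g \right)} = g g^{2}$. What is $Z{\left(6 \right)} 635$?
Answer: $137160$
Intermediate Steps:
$Z{\left(g \right)} = g^{3}$
$Z{\left(6 \right)} 635 = 6^{3} \cdot 635 = 216 \cdot 635 = 137160$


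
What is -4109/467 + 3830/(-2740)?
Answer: -1304727/127958 ≈ -10.197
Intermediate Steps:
-4109/467 + 3830/(-2740) = -4109*1/467 + 3830*(-1/2740) = -4109/467 - 383/274 = -1304727/127958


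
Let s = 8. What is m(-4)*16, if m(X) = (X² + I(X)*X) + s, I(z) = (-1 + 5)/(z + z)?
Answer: 416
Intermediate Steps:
I(z) = 2/z (I(z) = 4/((2*z)) = 4*(1/(2*z)) = 2/z)
m(X) = 10 + X² (m(X) = (X² + (2/X)*X) + 8 = (X² + 2) + 8 = (2 + X²) + 8 = 10 + X²)
m(-4)*16 = (10 + (-4)²)*16 = (10 + 16)*16 = 26*16 = 416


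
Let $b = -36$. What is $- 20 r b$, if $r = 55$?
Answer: $39600$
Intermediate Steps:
$- 20 r b = \left(-20\right) 55 \left(-36\right) = \left(-1100\right) \left(-36\right) = 39600$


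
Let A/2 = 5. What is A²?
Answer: 100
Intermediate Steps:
A = 10 (A = 2*5 = 10)
A² = 10² = 100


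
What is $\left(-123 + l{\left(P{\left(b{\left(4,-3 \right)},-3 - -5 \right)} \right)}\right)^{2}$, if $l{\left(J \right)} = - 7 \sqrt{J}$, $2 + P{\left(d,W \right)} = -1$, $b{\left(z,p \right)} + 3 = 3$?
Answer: $14982 + 1722 i \sqrt{3} \approx 14982.0 + 2982.6 i$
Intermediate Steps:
$b{\left(z,p \right)} = 0$ ($b{\left(z,p \right)} = -3 + 3 = 0$)
$P{\left(d,W \right)} = -3$ ($P{\left(d,W \right)} = -2 - 1 = -3$)
$l{\left(J \right)} = - 7 \sqrt{J}$
$\left(-123 + l{\left(P{\left(b{\left(4,-3 \right)},-3 - -5 \right)} \right)}\right)^{2} = \left(-123 - 7 \sqrt{-3}\right)^{2} = \left(-123 - 7 i \sqrt{3}\right)^{2}$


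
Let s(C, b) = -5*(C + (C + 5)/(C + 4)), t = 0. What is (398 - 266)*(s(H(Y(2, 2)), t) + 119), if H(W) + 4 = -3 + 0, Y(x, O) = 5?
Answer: 19888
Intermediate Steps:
H(W) = -7 (H(W) = -4 + (-3 + 0) = -4 - 3 = -7)
s(C, b) = -5*C - 5*(5 + C)/(4 + C) (s(C, b) = -5*(C + (5 + C)/(4 + C)) = -5*C - 5*(5 + C)/(4 + C))
(398 - 266)*(s(H(Y(2, 2)), t) + 119) = (398 - 266)*(5*(-5 - 1*(-7)² - 5*(-7))/(4 - 7) + 119) = 132*(5*(-5 - 1*49 + 35)/(-3) + 119) = 132*(5*(-⅓)*(-5 - 49 + 35) + 119) = 132*(5*(-⅓)*(-19) + 119) = 132*(95/3 + 119) = 132*(452/3) = 19888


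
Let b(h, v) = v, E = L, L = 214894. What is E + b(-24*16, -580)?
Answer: 214314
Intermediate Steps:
E = 214894
E + b(-24*16, -580) = 214894 - 580 = 214314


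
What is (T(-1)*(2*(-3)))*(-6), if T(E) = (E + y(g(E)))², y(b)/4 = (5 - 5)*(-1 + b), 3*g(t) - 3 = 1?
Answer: 36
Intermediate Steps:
g(t) = 4/3 (g(t) = 1 + (⅓)*1 = 1 + ⅓ = 4/3)
y(b) = 0 (y(b) = 4*((5 - 5)*(-1 + b)) = 4*(0*(-1 + b)) = 4*0 = 0)
T(E) = E² (T(E) = (E + 0)² = E²)
(T(-1)*(2*(-3)))*(-6) = ((-1)²*(2*(-3)))*(-6) = (1*(-6))*(-6) = -6*(-6) = 36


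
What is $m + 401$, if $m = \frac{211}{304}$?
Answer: $\frac{122115}{304} \approx 401.69$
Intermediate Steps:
$m = \frac{211}{304}$ ($m = 211 \cdot \frac{1}{304} = \frac{211}{304} \approx 0.69408$)
$m + 401 = \frac{211}{304} + 401 = \frac{122115}{304}$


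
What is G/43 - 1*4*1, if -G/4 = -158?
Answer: 460/43 ≈ 10.698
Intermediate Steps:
G = 632 (G = -4*(-158) = 632)
G/43 - 1*4*1 = 632/43 - 1*4*1 = 632*(1/43) - 4*1 = 632/43 - 4 = 460/43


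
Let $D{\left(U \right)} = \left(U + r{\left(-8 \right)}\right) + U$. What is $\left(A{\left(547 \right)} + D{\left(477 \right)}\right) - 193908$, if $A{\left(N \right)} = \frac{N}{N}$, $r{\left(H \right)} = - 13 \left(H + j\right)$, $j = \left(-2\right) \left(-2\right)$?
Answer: $-192901$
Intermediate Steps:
$j = 4$
$r{\left(H \right)} = -52 - 13 H$ ($r{\left(H \right)} = - 13 \left(H + 4\right) = - 13 \left(4 + H\right) = -52 - 13 H$)
$A{\left(N \right)} = 1$
$D{\left(U \right)} = 52 + 2 U$ ($D{\left(U \right)} = \left(U - -52\right) + U = \left(U + \left(-52 + 104\right)\right) + U = \left(U + 52\right) + U = \left(52 + U\right) + U = 52 + 2 U$)
$\left(A{\left(547 \right)} + D{\left(477 \right)}\right) - 193908 = \left(1 + \left(52 + 2 \cdot 477\right)\right) - 193908 = \left(1 + \left(52 + 954\right)\right) - 193908 = \left(1 + 1006\right) - 193908 = 1007 - 193908 = -192901$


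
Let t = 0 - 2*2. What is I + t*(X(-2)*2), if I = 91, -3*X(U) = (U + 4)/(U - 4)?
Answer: 811/9 ≈ 90.111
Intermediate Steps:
X(U) = -(4 + U)/(3*(-4 + U)) (X(U) = -(U + 4)/(3*(U - 4)) = -(4 + U)/(3*(-4 + U)))
t = -4 (t = 0 - 4 = -4)
I + t*(X(-2)*2) = 91 - 4*(-4 - 1*(-2))/(3*(-4 - 2))*2 = 91 - 4*(⅓)*(-4 + 2)/(-6)*2 = 91 - 4*(⅓)*(-⅙)*(-2)*2 = 91 - 4*2/9 = 91 - 8/9 = 811/9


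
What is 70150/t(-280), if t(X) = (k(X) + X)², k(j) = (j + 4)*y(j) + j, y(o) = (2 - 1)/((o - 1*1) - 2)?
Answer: 2809121675/12514252808 ≈ 0.22447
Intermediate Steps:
y(o) = 1/(-3 + o) (y(o) = 1/((o - 1) - 2) = 1/((-1 + o) - 2) = 1/(-3 + o))
k(j) = j + (4 + j)/(-3 + j) (k(j) = (j + 4)/(-3 + j) + j = (4 + j)/(-3 + j) + j = j + (4 + j)/(-3 + j))
t(X) = (X + (4 + X + X*(-3 + X))/(-3 + X))² (t(X) = ((4 + X + X*(-3 + X))/(-3 + X) + X)² = (X + (4 + X + X*(-3 + X))/(-3 + X))²)
70150/t(-280) = 70150/(((4 - 280 + 2*(-280)*(-3 - 280))²/(-3 - 280)²)) = 70150/(((4 - 280 + 2*(-280)*(-283))²/(-283)²)) = 70150/(((4 - 280 + 158480)²/80089)) = 70150/(((1/80089)*158204²)) = 70150/(((1/80089)*25028505616)) = 70150/(25028505616/80089) = 70150*(80089/25028505616) = 2809121675/12514252808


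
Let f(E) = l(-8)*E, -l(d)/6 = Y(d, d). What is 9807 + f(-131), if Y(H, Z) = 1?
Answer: 10593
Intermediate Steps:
l(d) = -6 (l(d) = -6*1 = -6)
f(E) = -6*E
9807 + f(-131) = 9807 - 6*(-131) = 9807 + 786 = 10593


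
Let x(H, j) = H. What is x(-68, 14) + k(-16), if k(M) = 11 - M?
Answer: -41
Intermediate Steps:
x(-68, 14) + k(-16) = -68 + (11 - 1*(-16)) = -68 + (11 + 16) = -68 + 27 = -41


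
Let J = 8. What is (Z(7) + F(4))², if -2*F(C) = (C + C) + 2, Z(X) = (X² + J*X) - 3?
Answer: 9409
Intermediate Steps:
Z(X) = -3 + X² + 8*X (Z(X) = (X² + 8*X) - 3 = -3 + X² + 8*X)
F(C) = -1 - C (F(C) = -((C + C) + 2)/2 = -(2*C + 2)/2 = -(2 + 2*C)/2 = -1 - C)
(Z(7) + F(4))² = ((-3 + 7² + 8*7) + (-1 - 1*4))² = ((-3 + 49 + 56) + (-1 - 4))² = (102 - 5)² = 97² = 9409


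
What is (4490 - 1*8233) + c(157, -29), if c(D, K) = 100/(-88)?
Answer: -82371/22 ≈ -3744.1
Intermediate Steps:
c(D, K) = -25/22 (c(D, K) = 100*(-1/88) = -25/22)
(4490 - 1*8233) + c(157, -29) = (4490 - 1*8233) - 25/22 = (4490 - 8233) - 25/22 = -3743 - 25/22 = -82371/22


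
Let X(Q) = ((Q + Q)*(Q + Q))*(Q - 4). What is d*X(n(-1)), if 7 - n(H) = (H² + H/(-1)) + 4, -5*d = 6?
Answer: 72/5 ≈ 14.400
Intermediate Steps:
d = -6/5 (d = -⅕*6 = -6/5 ≈ -1.2000)
n(H) = 3 + H - H² (n(H) = 7 - ((H² + H/(-1)) + 4) = 7 - ((H² - H) + 4) = 7 - (4 + H² - H) = 7 + (-4 + H - H²) = 3 + H - H²)
X(Q) = 4*Q²*(-4 + Q) (X(Q) = ((2*Q)*(2*Q))*(-4 + Q) = (4*Q²)*(-4 + Q) = 4*Q²*(-4 + Q))
d*X(n(-1)) = -24*(3 - 1 - 1*(-1)²)²*(-4 + (3 - 1 - 1*(-1)²))/5 = -24*(3 - 1 - 1*1)²*(-4 + (3 - 1 - 1*1))/5 = -24*(3 - 1 - 1)²*(-4 + (3 - 1 - 1))/5 = -24*1²*(-4 + 1)/5 = -24*(-3)/5 = -6/5*(-12) = 72/5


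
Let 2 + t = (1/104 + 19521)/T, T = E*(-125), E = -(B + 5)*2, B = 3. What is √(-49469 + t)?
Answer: I*√53497276638/1040 ≈ 222.4*I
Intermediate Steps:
E = -16 (E = -(3 + 5)*2 = -8*2 = -1*16 = -16)
T = 2000 (T = -16*(-125) = 2000)
t = 322837/41600 (t = -2 + (1/104 + 19521)/2000 = -2 + (1/104 + 19521)*(1/2000) = -2 + (2030185/104)*(1/2000) = -2 + 406037/41600 = 322837/41600 ≈ 7.7605)
√(-49469 + t) = √(-49469 + 322837/41600) = √(-2057587563/41600) = I*√53497276638/1040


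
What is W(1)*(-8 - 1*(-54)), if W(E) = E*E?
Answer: 46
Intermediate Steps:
W(E) = E²
W(1)*(-8 - 1*(-54)) = 1²*(-8 - 1*(-54)) = 1*(-8 + 54) = 1*46 = 46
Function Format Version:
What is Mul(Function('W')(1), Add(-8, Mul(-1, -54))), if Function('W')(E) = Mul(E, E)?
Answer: 46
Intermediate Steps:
Function('W')(E) = Pow(E, 2)
Mul(Function('W')(1), Add(-8, Mul(-1, -54))) = Mul(Pow(1, 2), Add(-8, Mul(-1, -54))) = Mul(1, Add(-8, 54)) = Mul(1, 46) = 46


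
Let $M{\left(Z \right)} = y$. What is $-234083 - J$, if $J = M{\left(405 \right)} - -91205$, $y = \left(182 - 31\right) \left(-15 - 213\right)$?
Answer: $-290860$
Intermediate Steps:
$y = -34428$ ($y = 151 \left(-228\right) = -34428$)
$M{\left(Z \right)} = -34428$
$J = 56777$ ($J = -34428 - -91205 = -34428 + 91205 = 56777$)
$-234083 - J = -234083 - 56777 = -290860$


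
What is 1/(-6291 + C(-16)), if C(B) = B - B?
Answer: -1/6291 ≈ -0.00015896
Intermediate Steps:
C(B) = 0
1/(-6291 + C(-16)) = 1/(-6291 + 0) = 1/(-6291) = -1/6291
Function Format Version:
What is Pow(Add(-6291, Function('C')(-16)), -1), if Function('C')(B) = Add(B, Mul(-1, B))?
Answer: Rational(-1, 6291) ≈ -0.00015896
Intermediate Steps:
Function('C')(B) = 0
Pow(Add(-6291, Function('C')(-16)), -1) = Pow(Add(-6291, 0), -1) = Pow(-6291, -1) = Rational(-1, 6291)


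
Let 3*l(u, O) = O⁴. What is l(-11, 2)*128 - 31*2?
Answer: 1862/3 ≈ 620.67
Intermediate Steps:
l(u, O) = O⁴/3
l(-11, 2)*128 - 31*2 = ((⅓)*2⁴)*128 - 31*2 = ((⅓)*16)*128 - 62 = (16/3)*128 - 62 = 2048/3 - 62 = 1862/3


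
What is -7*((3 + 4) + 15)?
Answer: -154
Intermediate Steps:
-7*((3 + 4) + 15) = -7*(7 + 15) = -7*22 = -154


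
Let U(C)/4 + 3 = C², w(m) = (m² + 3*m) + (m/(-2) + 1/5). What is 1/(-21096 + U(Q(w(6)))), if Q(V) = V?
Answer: -25/265556 ≈ -9.4142e-5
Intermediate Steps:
w(m) = ⅕ + m² + 5*m/2 (w(m) = (m² + 3*m) + (m*(-½) + 1*(⅕)) = (m² + 3*m) + (-m/2 + ⅕) = (m² + 3*m) + (⅕ - m/2) = ⅕ + m² + 5*m/2)
U(C) = -12 + 4*C²
1/(-21096 + U(Q(w(6)))) = 1/(-21096 + (-12 + 4*(⅕ + 6² + (5/2)*6)²)) = 1/(-21096 + (-12 + 4*(⅕ + 36 + 15)²)) = 1/(-21096 + (-12 + 4*(256/5)²)) = 1/(-21096 + (-12 + 4*(65536/25))) = 1/(-21096 + (-12 + 262144/25)) = 1/(-21096 + 261844/25) = 1/(-265556/25) = -25/265556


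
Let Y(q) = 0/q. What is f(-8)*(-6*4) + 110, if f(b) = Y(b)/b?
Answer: 110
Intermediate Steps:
Y(q) = 0
f(b) = 0 (f(b) = 0/b = 0)
f(-8)*(-6*4) + 110 = 0*(-6*4) + 110 = 0*(-24) + 110 = 0 + 110 = 110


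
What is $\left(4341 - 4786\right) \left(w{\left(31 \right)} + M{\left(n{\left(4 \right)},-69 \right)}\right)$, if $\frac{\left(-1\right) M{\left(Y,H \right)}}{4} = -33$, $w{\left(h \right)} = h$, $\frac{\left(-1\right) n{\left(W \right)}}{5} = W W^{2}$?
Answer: $-72535$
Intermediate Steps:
$n{\left(W \right)} = - 5 W^{3}$ ($n{\left(W \right)} = - 5 W W^{2} = - 5 W^{3}$)
$M{\left(Y,H \right)} = 132$ ($M{\left(Y,H \right)} = \left(-4\right) \left(-33\right) = 132$)
$\left(4341 - 4786\right) \left(w{\left(31 \right)} + M{\left(n{\left(4 \right)},-69 \right)}\right) = \left(4341 - 4786\right) \left(31 + 132\right) = \left(-445\right) 163 = -72535$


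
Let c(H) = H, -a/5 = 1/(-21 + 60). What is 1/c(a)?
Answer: -39/5 ≈ -7.8000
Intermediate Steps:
a = -5/39 (a = -5/(-21 + 60) = -5/39 ≈ -0.12821)
1/c(a) = 1/(-5/39) = -39/5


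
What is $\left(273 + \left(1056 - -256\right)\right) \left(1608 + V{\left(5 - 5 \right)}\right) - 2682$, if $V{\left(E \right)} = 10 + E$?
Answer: $2561848$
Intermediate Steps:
$\left(273 + \left(1056 - -256\right)\right) \left(1608 + V{\left(5 - 5 \right)}\right) - 2682 = \left(273 + \left(1056 - -256\right)\right) \left(1608 + \left(10 + \left(5 - 5\right)\right)\right) - 2682 = \left(273 + \left(1056 + 256\right)\right) \left(1608 + \left(10 + 0\right)\right) - 2682 = \left(273 + 1312\right) \left(1608 + 10\right) - 2682 = 1585 \cdot 1618 - 2682 = 2564530 - 2682 = 2561848$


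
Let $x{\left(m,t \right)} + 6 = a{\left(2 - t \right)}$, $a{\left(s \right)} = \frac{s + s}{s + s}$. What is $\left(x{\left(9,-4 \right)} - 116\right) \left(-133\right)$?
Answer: $16093$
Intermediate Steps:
$a{\left(s \right)} = 1$ ($a{\left(s \right)} = \frac{2 s}{2 s} = 2 s \frac{1}{2 s} = 1$)
$x{\left(m,t \right)} = -5$ ($x{\left(m,t \right)} = -6 + 1 = -5$)
$\left(x{\left(9,-4 \right)} - 116\right) \left(-133\right) = \left(-5 - 116\right) \left(-133\right) = \left(-121\right) \left(-133\right) = 16093$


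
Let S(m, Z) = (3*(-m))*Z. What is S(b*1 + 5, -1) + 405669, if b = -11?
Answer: 405651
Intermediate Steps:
S(m, Z) = -3*Z*m (S(m, Z) = (-3*m)*Z = -3*Z*m)
S(b*1 + 5, -1) + 405669 = -3*(-1)*(-11*1 + 5) + 405669 = -3*(-1)*(-11 + 5) + 405669 = -3*(-1)*(-6) + 405669 = -18 + 405669 = 405651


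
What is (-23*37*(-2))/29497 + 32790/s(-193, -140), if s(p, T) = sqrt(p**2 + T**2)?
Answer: 1702/29497 + 32790*sqrt(56849)/56849 ≈ 137.58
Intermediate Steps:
s(p, T) = sqrt(T**2 + p**2)
(-23*37*(-2))/29497 + 32790/s(-193, -140) = (-23*37*(-2))/29497 + 32790/(sqrt((-140)**2 + (-193)**2)) = -851*(-2)*(1/29497) + 32790/(sqrt(19600 + 37249)) = 1702*(1/29497) + 32790/(sqrt(56849)) = 1702/29497 + 32790*(sqrt(56849)/56849) = 1702/29497 + 32790*sqrt(56849)/56849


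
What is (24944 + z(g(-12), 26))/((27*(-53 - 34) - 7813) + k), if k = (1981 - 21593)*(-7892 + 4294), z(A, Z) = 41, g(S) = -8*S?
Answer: 24985/70553814 ≈ 0.00035413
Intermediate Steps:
k = 70563976 (k = -19612*(-3598) = 70563976)
(24944 + z(g(-12), 26))/((27*(-53 - 34) - 7813) + k) = (24944 + 41)/((27*(-53 - 34) - 7813) + 70563976) = 24985/((27*(-87) - 7813) + 70563976) = 24985/((-2349 - 7813) + 70563976) = 24985/(-10162 + 70563976) = 24985/70553814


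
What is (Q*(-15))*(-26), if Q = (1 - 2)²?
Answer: 390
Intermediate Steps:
Q = 1 (Q = (-1)² = 1)
(Q*(-15))*(-26) = (1*(-15))*(-26) = -15*(-26) = 390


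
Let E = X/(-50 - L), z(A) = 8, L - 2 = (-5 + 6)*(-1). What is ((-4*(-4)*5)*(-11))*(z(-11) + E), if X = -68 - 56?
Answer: -468160/51 ≈ -9179.6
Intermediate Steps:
L = 1 (L = 2 + (-5 + 6)*(-1) = 2 + 1*(-1) = 2 - 1 = 1)
X = -124
E = 124/51 (E = -124/(-50 - 1*1) = -124/(-50 - 1) = -124/(-51) = -124*(-1/51) = 124/51 ≈ 2.4314)
((-4*(-4)*5)*(-11))*(z(-11) + E) = ((-4*(-4)*5)*(-11))*(8 + 124/51) = ((16*5)*(-11))*(532/51) = (80*(-11))*(532/51) = -880*532/51 = -468160/51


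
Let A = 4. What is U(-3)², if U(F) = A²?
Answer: 256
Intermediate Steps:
U(F) = 16 (U(F) = 4² = 16)
U(-3)² = 16² = 256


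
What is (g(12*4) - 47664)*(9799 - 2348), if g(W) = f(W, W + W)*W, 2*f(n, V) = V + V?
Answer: -320810256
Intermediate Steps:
f(n, V) = V (f(n, V) = (V + V)/2 = (2*V)/2 = V)
g(W) = 2*W**2 (g(W) = (W + W)*W = (2*W)*W = 2*W**2)
(g(12*4) - 47664)*(9799 - 2348) = (2*(12*4)**2 - 47664)*(9799 - 2348) = (2*48**2 - 47664)*7451 = (2*2304 - 47664)*7451 = (4608 - 47664)*7451 = -43056*7451 = -320810256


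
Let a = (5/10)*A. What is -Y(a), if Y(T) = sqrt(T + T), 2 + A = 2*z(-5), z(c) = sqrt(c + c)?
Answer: -sqrt(-2 + 2*I*sqrt(10)) ≈ -1.522 - 2.0776*I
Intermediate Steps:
z(c) = sqrt(2)*sqrt(c) (z(c) = sqrt(2*c) = sqrt(2)*sqrt(c))
A = -2 + 2*I*sqrt(10) (A = -2 + 2*(sqrt(2)*sqrt(-5)) = -2 + 2*(sqrt(2)*(I*sqrt(5))) = -2 + 2*(I*sqrt(10)) = -2 + 2*I*sqrt(10) ≈ -2.0 + 6.3246*I)
a = -1 + I*sqrt(10) (a = (5/10)*(-2 + 2*I*sqrt(10)) = (5*(1/10))*(-2 + 2*I*sqrt(10)) = (-2 + 2*I*sqrt(10))/2 = -1 + I*sqrt(10) ≈ -1.0 + 3.1623*I)
Y(T) = sqrt(2)*sqrt(T) (Y(T) = sqrt(2*T) = sqrt(2)*sqrt(T))
-Y(a) = -sqrt(2)*sqrt(-1 + I*sqrt(10))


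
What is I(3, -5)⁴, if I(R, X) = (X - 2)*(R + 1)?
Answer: 614656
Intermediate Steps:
I(R, X) = (1 + R)*(-2 + X) (I(R, X) = (-2 + X)*(1 + R) = (1 + R)*(-2 + X))
I(3, -5)⁴ = (-2 - 5 - 2*3 + 3*(-5))⁴ = (-2 - 5 - 6 - 15)⁴ = (-28)⁴ = 614656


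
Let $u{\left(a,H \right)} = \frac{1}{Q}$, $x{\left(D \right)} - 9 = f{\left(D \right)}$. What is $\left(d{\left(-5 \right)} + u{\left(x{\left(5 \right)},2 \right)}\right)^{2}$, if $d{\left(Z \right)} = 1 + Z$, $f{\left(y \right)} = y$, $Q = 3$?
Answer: $\frac{121}{9} \approx 13.444$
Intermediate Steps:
$x{\left(D \right)} = 9 + D$
$u{\left(a,H \right)} = \frac{1}{3}$
$\left(d{\left(-5 \right)} + u{\left(x{\left(5 \right)},2 \right)}\right)^{2} = \left(\left(1 - 5\right) + \frac{1}{3}\right)^{2} = \left(-4 + \frac{1}{3}\right)^{2} = \left(- \frac{11}{3}\right)^{2} = \frac{121}{9}$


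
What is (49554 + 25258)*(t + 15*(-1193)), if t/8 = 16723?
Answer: 8669887868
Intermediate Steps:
t = 133784 (t = 8*16723 = 133784)
(49554 + 25258)*(t + 15*(-1193)) = (49554 + 25258)*(133784 + 15*(-1193)) = 74812*(133784 - 17895) = 74812*115889 = 8669887868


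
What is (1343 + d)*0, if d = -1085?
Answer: 0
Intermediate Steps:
(1343 + d)*0 = (1343 - 1085)*0 = 258*0 = 0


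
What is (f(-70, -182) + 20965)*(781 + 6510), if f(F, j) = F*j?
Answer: 245743155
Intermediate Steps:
(f(-70, -182) + 20965)*(781 + 6510) = (-70*(-182) + 20965)*(781 + 6510) = (12740 + 20965)*7291 = 33705*7291 = 245743155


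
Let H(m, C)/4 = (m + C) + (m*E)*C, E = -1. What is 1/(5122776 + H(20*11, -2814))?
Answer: 1/7588720 ≈ 1.3177e-7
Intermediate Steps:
H(m, C) = 4*C + 4*m - 4*C*m (H(m, C) = 4*((m + C) + (m*(-1))*C) = 4*((C + m) + (-m)*C) = 4*((C + m) - C*m) = 4*(C + m - C*m) = 4*C + 4*m - 4*C*m)
1/(5122776 + H(20*11, -2814)) = 1/(5122776 + (4*(-2814) + 4*(20*11) - 4*(-2814)*20*11)) = 1/(5122776 + (-11256 + 4*220 - 4*(-2814)*220)) = 1/(5122776 + (-11256 + 880 + 2476320)) = 1/(5122776 + 2465944) = 1/7588720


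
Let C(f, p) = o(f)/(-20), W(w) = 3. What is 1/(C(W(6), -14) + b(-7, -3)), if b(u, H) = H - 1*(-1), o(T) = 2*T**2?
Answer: -10/29 ≈ -0.34483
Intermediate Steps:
b(u, H) = 1 + H (b(u, H) = H + 1 = 1 + H)
C(f, p) = -f**2/10 (C(f, p) = (2*f**2)/(-20) = (2*f**2)*(-1/20) = -f**2/10)
1/(C(W(6), -14) + b(-7, -3)) = 1/(-1/10*3**2 + (1 - 3)) = 1/(-1/10*9 - 2) = 1/(-9/10 - 2) = 1/(-29/10) = -10/29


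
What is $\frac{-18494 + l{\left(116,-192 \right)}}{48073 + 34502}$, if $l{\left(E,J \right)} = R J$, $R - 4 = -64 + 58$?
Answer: $- \frac{3622}{16515} \approx -0.21932$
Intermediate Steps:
$R = -2$ ($R = 4 + \left(-64 + 58\right) = 4 - 6 = -2$)
$l{\left(E,J \right)} = - 2 J$
$\frac{-18494 + l{\left(116,-192 \right)}}{48073 + 34502} = \frac{-18494 - -384}{48073 + 34502} = \frac{-18494 + 384}{82575} = \left(-18110\right) \frac{1}{82575} = - \frac{3622}{16515}$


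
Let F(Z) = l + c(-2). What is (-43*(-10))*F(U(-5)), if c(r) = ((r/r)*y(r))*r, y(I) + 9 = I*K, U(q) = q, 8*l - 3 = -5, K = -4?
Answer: 1505/2 ≈ 752.50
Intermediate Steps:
l = -¼ (l = 3/8 + (⅛)*(-5) = 3/8 - 5/8 = -¼ ≈ -0.25000)
y(I) = -9 - 4*I (y(I) = -9 + I*(-4) = -9 - 4*I)
c(r) = r*(-9 - 4*r) (c(r) = ((r/r)*(-9 - 4*r))*r = (1*(-9 - 4*r))*r = (-9 - 4*r)*r = r*(-9 - 4*r))
F(Z) = 7/4 (F(Z) = -¼ - 2*(-9 - 4*(-2)) = -¼ - 2*(-9 + 8) = -¼ - 2*(-1) = -¼ + 2 = 7/4)
(-43*(-10))*F(U(-5)) = -43*(-10)*(7/4) = 430*(7/4) = 1505/2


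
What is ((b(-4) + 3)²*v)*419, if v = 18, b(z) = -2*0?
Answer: 67878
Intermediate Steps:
b(z) = 0
((b(-4) + 3)²*v)*419 = ((0 + 3)²*18)*419 = (3²*18)*419 = (9*18)*419 = 162*419 = 67878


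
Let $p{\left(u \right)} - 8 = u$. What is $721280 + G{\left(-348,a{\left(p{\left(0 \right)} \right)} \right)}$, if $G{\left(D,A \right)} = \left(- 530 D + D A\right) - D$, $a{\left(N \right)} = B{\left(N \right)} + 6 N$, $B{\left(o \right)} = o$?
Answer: $886580$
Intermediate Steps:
$p{\left(u \right)} = 8 + u$
$a{\left(N \right)} = 7 N$ ($a{\left(N \right)} = N + 6 N = 7 N$)
$G{\left(D,A \right)} = - 531 D + A D$ ($G{\left(D,A \right)} = \left(- 530 D + A D\right) - D = - 531 D + A D$)
$721280 + G{\left(-348,a{\left(p{\left(0 \right)} \right)} \right)} = 721280 - 348 \left(-531 + 7 \left(8 + 0\right)\right) = 721280 - 348 \left(-531 + 7 \cdot 8\right) = 721280 - 348 \left(-531 + 56\right) = 721280 - -165300 = 721280 + 165300 = 886580$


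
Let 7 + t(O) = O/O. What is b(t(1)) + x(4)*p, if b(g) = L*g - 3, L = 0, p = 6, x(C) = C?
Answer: 21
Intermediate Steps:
t(O) = -6 (t(O) = -7 + O/O = -7 + 1 = -6)
b(g) = -3 (b(g) = 0*g - 3 = 0 - 3 = -3)
b(t(1)) + x(4)*p = -3 + 4*6 = -3 + 24 = 21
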